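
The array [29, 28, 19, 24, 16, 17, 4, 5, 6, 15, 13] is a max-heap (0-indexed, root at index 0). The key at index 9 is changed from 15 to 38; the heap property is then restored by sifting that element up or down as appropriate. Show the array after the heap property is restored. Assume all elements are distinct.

set index 9 from 15 to 38 → [29, 28, 19, 24, 16, 17, 4, 5, 6, 38, 13]
38 > parent 16 at index 4, swap → [29, 28, 19, 24, 38, 17, 4, 5, 6, 16, 13]
38 > parent 28 at index 1, swap → [29, 38, 19, 24, 28, 17, 4, 5, 6, 16, 13]
38 > parent 29 at index 0, swap → [38, 29, 19, 24, 28, 17, 4, 5, 6, 16, 13]

[38, 29, 19, 24, 28, 17, 4, 5, 6, 16, 13]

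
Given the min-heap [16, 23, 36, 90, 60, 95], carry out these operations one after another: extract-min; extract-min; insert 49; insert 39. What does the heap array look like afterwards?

[36, 49, 39, 90, 60, 95]

extract-min → returns 16:
  remove root 16; move last element 95 to root → [95, 23, 36, 90, 60]
  95 vs smaller child 23 at index 1, swap → [23, 95, 36, 90, 60]
  95 vs smaller child 60 at index 4, swap → [23, 60, 36, 90, 95]
extract-min → returns 23:
  remove root 23; move last element 95 to root → [95, 60, 36, 90]
  95 vs smaller child 36 at index 2, swap → [36, 60, 95, 90]
insert 49:
  append 49 at index 4 → [36, 60, 95, 90, 49]
  49 < parent 60 at index 1, swap → [36, 49, 95, 90, 60]
insert 39:
  append 39 at index 5 → [36, 49, 95, 90, 60, 39]
  39 < parent 95 at index 2, swap → [36, 49, 39, 90, 60, 95]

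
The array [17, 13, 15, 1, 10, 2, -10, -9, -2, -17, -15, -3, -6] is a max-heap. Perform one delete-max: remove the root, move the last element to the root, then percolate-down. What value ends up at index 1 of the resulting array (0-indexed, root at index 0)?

13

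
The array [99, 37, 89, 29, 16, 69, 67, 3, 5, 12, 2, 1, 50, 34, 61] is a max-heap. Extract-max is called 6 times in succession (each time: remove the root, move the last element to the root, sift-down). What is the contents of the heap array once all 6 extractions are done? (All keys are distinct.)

[37, 29, 34, 12, 16, 1, 2, 3, 5]

extract-max #1 returns 99:
  remove root 99; move last element 61 to root → [61, 37, 89, 29, 16, 69, 67, 3, 5, 12, 2, 1, 50, 34]
  61 vs larger child 89 at index 2, swap → [89, 37, 61, 29, 16, 69, 67, 3, 5, 12, 2, 1, 50, 34]
  61 vs larger child 69 at index 5, swap → [89, 37, 69, 29, 16, 61, 67, 3, 5, 12, 2, 1, 50, 34]
extract-max #2 returns 89:
  remove root 89; move last element 34 to root → [34, 37, 69, 29, 16, 61, 67, 3, 5, 12, 2, 1, 50]
  34 vs larger child 69 at index 2, swap → [69, 37, 34, 29, 16, 61, 67, 3, 5, 12, 2, 1, 50]
  34 vs larger child 67 at index 6, swap → [69, 37, 67, 29, 16, 61, 34, 3, 5, 12, 2, 1, 50]
extract-max #3 returns 69:
  remove root 69; move last element 50 to root → [50, 37, 67, 29, 16, 61, 34, 3, 5, 12, 2, 1]
  50 vs larger child 67 at index 2, swap → [67, 37, 50, 29, 16, 61, 34, 3, 5, 12, 2, 1]
  50 vs larger child 61 at index 5, swap → [67, 37, 61, 29, 16, 50, 34, 3, 5, 12, 2, 1]
extract-max #4 returns 67:
  remove root 67; move last element 1 to root → [1, 37, 61, 29, 16, 50, 34, 3, 5, 12, 2]
  1 vs larger child 61 at index 2, swap → [61, 37, 1, 29, 16, 50, 34, 3, 5, 12, 2]
  1 vs larger child 50 at index 5, swap → [61, 37, 50, 29, 16, 1, 34, 3, 5, 12, 2]
extract-max #5 returns 61:
  remove root 61; move last element 2 to root → [2, 37, 50, 29, 16, 1, 34, 3, 5, 12]
  2 vs larger child 50 at index 2, swap → [50, 37, 2, 29, 16, 1, 34, 3, 5, 12]
  2 vs larger child 34 at index 6, swap → [50, 37, 34, 29, 16, 1, 2, 3, 5, 12]
extract-max #6 returns 50:
  remove root 50; move last element 12 to root → [12, 37, 34, 29, 16, 1, 2, 3, 5]
  12 vs larger child 37 at index 1, swap → [37, 12, 34, 29, 16, 1, 2, 3, 5]
  12 vs larger child 29 at index 3, swap → [37, 29, 34, 12, 16, 1, 2, 3, 5]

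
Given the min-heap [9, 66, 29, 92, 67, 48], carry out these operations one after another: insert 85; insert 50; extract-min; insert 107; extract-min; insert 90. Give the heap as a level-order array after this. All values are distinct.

[48, 50, 85, 66, 67, 92, 107, 90]

insert 85:
  append 85 at index 6 → [9, 66, 29, 92, 67, 48, 85] (no swap needed)
insert 50:
  append 50 at index 7 → [9, 66, 29, 92, 67, 48, 85, 50]
  50 < parent 92 at index 3, swap → [9, 66, 29, 50, 67, 48, 85, 92]
  50 < parent 66 at index 1, swap → [9, 50, 29, 66, 67, 48, 85, 92]
extract-min → returns 9:
  remove root 9; move last element 92 to root → [92, 50, 29, 66, 67, 48, 85]
  92 vs smaller child 29 at index 2, swap → [29, 50, 92, 66, 67, 48, 85]
  92 vs smaller child 48 at index 5, swap → [29, 50, 48, 66, 67, 92, 85]
insert 107:
  append 107 at index 7 → [29, 50, 48, 66, 67, 92, 85, 107] (no swap needed)
extract-min → returns 29:
  remove root 29; move last element 107 to root → [107, 50, 48, 66, 67, 92, 85]
  107 vs smaller child 48 at index 2, swap → [48, 50, 107, 66, 67, 92, 85]
  107 vs smaller child 85 at index 6, swap → [48, 50, 85, 66, 67, 92, 107]
insert 90:
  append 90 at index 7 → [48, 50, 85, 66, 67, 92, 107, 90] (no swap needed)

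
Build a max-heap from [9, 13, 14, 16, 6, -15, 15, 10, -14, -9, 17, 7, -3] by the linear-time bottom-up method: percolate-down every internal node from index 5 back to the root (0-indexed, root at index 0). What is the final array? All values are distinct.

[17, 16, 15, 10, 13, 7, 14, 9, -14, -9, 6, -15, -3]

sift down from index 5:
  -15 vs larger child 7 at index 11, swap → [9, 13, 14, 16, 6, 7, 15, 10, -14, -9, 17, -15, -3]
sift down from index 4:
  6 vs larger child 17 at index 10, swap → [9, 13, 14, 16, 17, 7, 15, 10, -14, -9, 6, -15, -3]
sift down from index 3: already satisfies heap property
sift down from index 2:
  14 vs larger child 15 at index 6, swap → [9, 13, 15, 16, 17, 7, 14, 10, -14, -9, 6, -15, -3]
sift down from index 1:
  13 vs larger child 17 at index 4, swap → [9, 17, 15, 16, 13, 7, 14, 10, -14, -9, 6, -15, -3]
sift down from index 0:
  9 vs larger child 17 at index 1, swap → [17, 9, 15, 16, 13, 7, 14, 10, -14, -9, 6, -15, -3]
  9 vs larger child 16 at index 3, swap → [17, 16, 15, 9, 13, 7, 14, 10, -14, -9, 6, -15, -3]
  9 vs larger child 10 at index 7, swap → [17, 16, 15, 10, 13, 7, 14, 9, -14, -9, 6, -15, -3]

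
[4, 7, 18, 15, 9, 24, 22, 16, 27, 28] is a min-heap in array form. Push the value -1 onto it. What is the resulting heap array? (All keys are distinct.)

append -1 at index 10 → [4, 7, 18, 15, 9, 24, 22, 16, 27, 28, -1]
-1 < parent 9 at index 4, swap → [4, 7, 18, 15, -1, 24, 22, 16, 27, 28, 9]
-1 < parent 7 at index 1, swap → [4, -1, 18, 15, 7, 24, 22, 16, 27, 28, 9]
-1 < parent 4 at index 0, swap → [-1, 4, 18, 15, 7, 24, 22, 16, 27, 28, 9]

[-1, 4, 18, 15, 7, 24, 22, 16, 27, 28, 9]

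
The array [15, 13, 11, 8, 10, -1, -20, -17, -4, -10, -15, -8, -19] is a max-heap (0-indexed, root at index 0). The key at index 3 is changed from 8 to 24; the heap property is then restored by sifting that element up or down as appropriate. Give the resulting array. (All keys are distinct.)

[24, 15, 11, 13, 10, -1, -20, -17, -4, -10, -15, -8, -19]

set index 3 from 8 to 24 → [15, 13, 11, 24, 10, -1, -20, -17, -4, -10, -15, -8, -19]
24 > parent 13 at index 1, swap → [15, 24, 11, 13, 10, -1, -20, -17, -4, -10, -15, -8, -19]
24 > parent 15 at index 0, swap → [24, 15, 11, 13, 10, -1, -20, -17, -4, -10, -15, -8, -19]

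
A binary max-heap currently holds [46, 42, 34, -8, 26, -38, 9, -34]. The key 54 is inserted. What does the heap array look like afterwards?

append 54 at index 8 → [46, 42, 34, -8, 26, -38, 9, -34, 54]
54 > parent -8 at index 3, swap → [46, 42, 34, 54, 26, -38, 9, -34, -8]
54 > parent 42 at index 1, swap → [46, 54, 34, 42, 26, -38, 9, -34, -8]
54 > parent 46 at index 0, swap → [54, 46, 34, 42, 26, -38, 9, -34, -8]

[54, 46, 34, 42, 26, -38, 9, -34, -8]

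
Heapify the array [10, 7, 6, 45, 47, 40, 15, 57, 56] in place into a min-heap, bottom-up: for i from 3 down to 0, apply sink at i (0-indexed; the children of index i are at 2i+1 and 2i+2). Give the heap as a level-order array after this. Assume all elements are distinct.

[6, 7, 10, 45, 47, 40, 15, 57, 56]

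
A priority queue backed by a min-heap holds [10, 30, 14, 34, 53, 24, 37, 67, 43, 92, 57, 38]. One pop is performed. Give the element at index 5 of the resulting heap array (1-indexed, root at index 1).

remove root 10; move last element 38 to root → [38, 30, 14, 34, 53, 24, 37, 67, 43, 92, 57]
38 vs smaller child 14 at index 3, swap → [14, 30, 38, 34, 53, 24, 37, 67, 43, 92, 57]
38 vs smaller child 24 at index 6, swap → [14, 30, 24, 34, 53, 38, 37, 67, 43, 92, 57]
resulting array: [14, 30, 24, 34, 53, 38, 37, 67, 43, 92, 57]

53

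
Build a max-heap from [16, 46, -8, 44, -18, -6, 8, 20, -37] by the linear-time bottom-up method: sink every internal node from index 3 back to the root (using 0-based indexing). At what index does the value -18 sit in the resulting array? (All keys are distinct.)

4

sift down from index 3: already satisfies heap property
sift down from index 2:
  -8 vs larger child 8 at index 6, swap → [16, 46, 8, 44, -18, -6, -8, 20, -37]
sift down from index 1: already satisfies heap property
sift down from index 0:
  16 vs larger child 46 at index 1, swap → [46, 16, 8, 44, -18, -6, -8, 20, -37]
  16 vs larger child 44 at index 3, swap → [46, 44, 8, 16, -18, -6, -8, 20, -37]
  16 vs larger child 20 at index 7, swap → [46, 44, 8, 20, -18, -6, -8, 16, -37]
resulting array: [46, 44, 8, 20, -18, -6, -8, 16, -37]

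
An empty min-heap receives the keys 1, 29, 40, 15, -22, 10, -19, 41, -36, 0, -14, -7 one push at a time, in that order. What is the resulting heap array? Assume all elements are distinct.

[-36, -22, -19, 1, -14, -7, 10, 41, 29, 15, 0, 40]

Insert 1:
  append 1 at index 0 → [1] (no swap needed)
Insert 29:
  append 29 at index 1 → [1, 29] (no swap needed)
Insert 40:
  append 40 at index 2 → [1, 29, 40] (no swap needed)
Insert 15:
  append 15 at index 3 → [1, 29, 40, 15]
  15 < parent 29 at index 1, swap → [1, 15, 40, 29]
Insert -22:
  append -22 at index 4 → [1, 15, 40, 29, -22]
  -22 < parent 15 at index 1, swap → [1, -22, 40, 29, 15]
  -22 < parent 1 at index 0, swap → [-22, 1, 40, 29, 15]
Insert 10:
  append 10 at index 5 → [-22, 1, 40, 29, 15, 10]
  10 < parent 40 at index 2, swap → [-22, 1, 10, 29, 15, 40]
Insert -19:
  append -19 at index 6 → [-22, 1, 10, 29, 15, 40, -19]
  -19 < parent 10 at index 2, swap → [-22, 1, -19, 29, 15, 40, 10]
Insert 41:
  append 41 at index 7 → [-22, 1, -19, 29, 15, 40, 10, 41] (no swap needed)
Insert -36:
  append -36 at index 8 → [-22, 1, -19, 29, 15, 40, 10, 41, -36]
  -36 < parent 29 at index 3, swap → [-22, 1, -19, -36, 15, 40, 10, 41, 29]
  -36 < parent 1 at index 1, swap → [-22, -36, -19, 1, 15, 40, 10, 41, 29]
  -36 < parent -22 at index 0, swap → [-36, -22, -19, 1, 15, 40, 10, 41, 29]
Insert 0:
  append 0 at index 9 → [-36, -22, -19, 1, 15, 40, 10, 41, 29, 0]
  0 < parent 15 at index 4, swap → [-36, -22, -19, 1, 0, 40, 10, 41, 29, 15]
Insert -14:
  append -14 at index 10 → [-36, -22, -19, 1, 0, 40, 10, 41, 29, 15, -14]
  -14 < parent 0 at index 4, swap → [-36, -22, -19, 1, -14, 40, 10, 41, 29, 15, 0]
Insert -7:
  append -7 at index 11 → [-36, -22, -19, 1, -14, 40, 10, 41, 29, 15, 0, -7]
  -7 < parent 40 at index 5, swap → [-36, -22, -19, 1, -14, -7, 10, 41, 29, 15, 0, 40]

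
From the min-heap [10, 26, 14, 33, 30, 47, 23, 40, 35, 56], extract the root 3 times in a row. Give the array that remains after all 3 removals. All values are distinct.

extract-min #1 returns 10:
  remove root 10; move last element 56 to root → [56, 26, 14, 33, 30, 47, 23, 40, 35]
  56 vs smaller child 14 at index 2, swap → [14, 26, 56, 33, 30, 47, 23, 40, 35]
  56 vs smaller child 23 at index 6, swap → [14, 26, 23, 33, 30, 47, 56, 40, 35]
extract-min #2 returns 14:
  remove root 14; move last element 35 to root → [35, 26, 23, 33, 30, 47, 56, 40]
  35 vs smaller child 23 at index 2, swap → [23, 26, 35, 33, 30, 47, 56, 40]
extract-min #3 returns 23:
  remove root 23; move last element 40 to root → [40, 26, 35, 33, 30, 47, 56]
  40 vs smaller child 26 at index 1, swap → [26, 40, 35, 33, 30, 47, 56]
  40 vs smaller child 30 at index 4, swap → [26, 30, 35, 33, 40, 47, 56]

[26, 30, 35, 33, 40, 47, 56]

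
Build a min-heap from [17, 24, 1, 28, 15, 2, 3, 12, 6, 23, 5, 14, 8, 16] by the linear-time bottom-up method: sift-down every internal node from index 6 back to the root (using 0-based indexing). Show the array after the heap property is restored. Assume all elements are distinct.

[1, 5, 2, 6, 15, 8, 3, 12, 28, 23, 24, 14, 17, 16]

sift down from index 6: already satisfies heap property
sift down from index 5: already satisfies heap property
sift down from index 4:
  15 vs smaller child 5 at index 10, swap → [17, 24, 1, 28, 5, 2, 3, 12, 6, 23, 15, 14, 8, 16]
sift down from index 3:
  28 vs smaller child 6 at index 8, swap → [17, 24, 1, 6, 5, 2, 3, 12, 28, 23, 15, 14, 8, 16]
sift down from index 2: already satisfies heap property
sift down from index 1:
  24 vs smaller child 5 at index 4, swap → [17, 5, 1, 6, 24, 2, 3, 12, 28, 23, 15, 14, 8, 16]
  24 vs smaller child 15 at index 10, swap → [17, 5, 1, 6, 15, 2, 3, 12, 28, 23, 24, 14, 8, 16]
sift down from index 0:
  17 vs smaller child 1 at index 2, swap → [1, 5, 17, 6, 15, 2, 3, 12, 28, 23, 24, 14, 8, 16]
  17 vs smaller child 2 at index 5, swap → [1, 5, 2, 6, 15, 17, 3, 12, 28, 23, 24, 14, 8, 16]
  17 vs smaller child 8 at index 12, swap → [1, 5, 2, 6, 15, 8, 3, 12, 28, 23, 24, 14, 17, 16]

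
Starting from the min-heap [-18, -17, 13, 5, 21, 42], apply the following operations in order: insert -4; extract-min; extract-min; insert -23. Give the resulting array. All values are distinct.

insert -4:
  append -4 at index 6 → [-18, -17, 13, 5, 21, 42, -4]
  -4 < parent 13 at index 2, swap → [-18, -17, -4, 5, 21, 42, 13]
extract-min → returns -18:
  remove root -18; move last element 13 to root → [13, -17, -4, 5, 21, 42]
  13 vs smaller child -17 at index 1, swap → [-17, 13, -4, 5, 21, 42]
  13 vs smaller child 5 at index 3, swap → [-17, 5, -4, 13, 21, 42]
extract-min → returns -17:
  remove root -17; move last element 42 to root → [42, 5, -4, 13, 21]
  42 vs smaller child -4 at index 2, swap → [-4, 5, 42, 13, 21]
insert -23:
  append -23 at index 5 → [-4, 5, 42, 13, 21, -23]
  -23 < parent 42 at index 2, swap → [-4, 5, -23, 13, 21, 42]
  -23 < parent -4 at index 0, swap → [-23, 5, -4, 13, 21, 42]

[-23, 5, -4, 13, 21, 42]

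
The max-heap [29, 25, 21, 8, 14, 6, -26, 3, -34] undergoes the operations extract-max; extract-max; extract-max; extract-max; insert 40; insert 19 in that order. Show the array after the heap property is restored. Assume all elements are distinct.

[40, 3, 19, -26, -34, 6, 8]

extract-max → returns 29:
  remove root 29; move last element -34 to root → [-34, 25, 21, 8, 14, 6, -26, 3]
  -34 vs larger child 25 at index 1, swap → [25, -34, 21, 8, 14, 6, -26, 3]
  -34 vs larger child 14 at index 4, swap → [25, 14, 21, 8, -34, 6, -26, 3]
extract-max → returns 25:
  remove root 25; move last element 3 to root → [3, 14, 21, 8, -34, 6, -26]
  3 vs larger child 21 at index 2, swap → [21, 14, 3, 8, -34, 6, -26]
  3 vs larger child 6 at index 5, swap → [21, 14, 6, 8, -34, 3, -26]
extract-max → returns 21:
  remove root 21; move last element -26 to root → [-26, 14, 6, 8, -34, 3]
  -26 vs larger child 14 at index 1, swap → [14, -26, 6, 8, -34, 3]
  -26 vs larger child 8 at index 3, swap → [14, 8, 6, -26, -34, 3]
extract-max → returns 14:
  remove root 14; move last element 3 to root → [3, 8, 6, -26, -34]
  3 vs larger child 8 at index 1, swap → [8, 3, 6, -26, -34]
insert 40:
  append 40 at index 5 → [8, 3, 6, -26, -34, 40]
  40 > parent 6 at index 2, swap → [8, 3, 40, -26, -34, 6]
  40 > parent 8 at index 0, swap → [40, 3, 8, -26, -34, 6]
insert 19:
  append 19 at index 6 → [40, 3, 8, -26, -34, 6, 19]
  19 > parent 8 at index 2, swap → [40, 3, 19, -26, -34, 6, 8]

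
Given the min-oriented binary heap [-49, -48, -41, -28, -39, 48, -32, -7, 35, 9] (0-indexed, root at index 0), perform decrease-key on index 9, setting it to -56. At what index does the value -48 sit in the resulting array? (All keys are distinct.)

set index 9 from 9 to -56 → [-49, -48, -41, -28, -39, 48, -32, -7, 35, -56]
-56 < parent -39 at index 4, swap → [-49, -48, -41, -28, -56, 48, -32, -7, 35, -39]
-56 < parent -48 at index 1, swap → [-49, -56, -41, -28, -48, 48, -32, -7, 35, -39]
-56 < parent -49 at index 0, swap → [-56, -49, -41, -28, -48, 48, -32, -7, 35, -39]
resulting array: [-56, -49, -41, -28, -48, 48, -32, -7, 35, -39]

4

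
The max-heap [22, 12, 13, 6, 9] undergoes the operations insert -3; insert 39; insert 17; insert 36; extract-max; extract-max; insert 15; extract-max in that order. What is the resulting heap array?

[17, 15, 13, 12, 9, -3, 6]

insert -3:
  append -3 at index 5 → [22, 12, 13, 6, 9, -3] (no swap needed)
insert 39:
  append 39 at index 6 → [22, 12, 13, 6, 9, -3, 39]
  39 > parent 13 at index 2, swap → [22, 12, 39, 6, 9, -3, 13]
  39 > parent 22 at index 0, swap → [39, 12, 22, 6, 9, -3, 13]
insert 17:
  append 17 at index 7 → [39, 12, 22, 6, 9, -3, 13, 17]
  17 > parent 6 at index 3, swap → [39, 12, 22, 17, 9, -3, 13, 6]
  17 > parent 12 at index 1, swap → [39, 17, 22, 12, 9, -3, 13, 6]
insert 36:
  append 36 at index 8 → [39, 17, 22, 12, 9, -3, 13, 6, 36]
  36 > parent 12 at index 3, swap → [39, 17, 22, 36, 9, -3, 13, 6, 12]
  36 > parent 17 at index 1, swap → [39, 36, 22, 17, 9, -3, 13, 6, 12]
extract-max → returns 39:
  remove root 39; move last element 12 to root → [12, 36, 22, 17, 9, -3, 13, 6]
  12 vs larger child 36 at index 1, swap → [36, 12, 22, 17, 9, -3, 13, 6]
  12 vs larger child 17 at index 3, swap → [36, 17, 22, 12, 9, -3, 13, 6]
extract-max → returns 36:
  remove root 36; move last element 6 to root → [6, 17, 22, 12, 9, -3, 13]
  6 vs larger child 22 at index 2, swap → [22, 17, 6, 12, 9, -3, 13]
  6 vs larger child 13 at index 6, swap → [22, 17, 13, 12, 9, -3, 6]
insert 15:
  append 15 at index 7 → [22, 17, 13, 12, 9, -3, 6, 15]
  15 > parent 12 at index 3, swap → [22, 17, 13, 15, 9, -3, 6, 12]
extract-max → returns 22:
  remove root 22; move last element 12 to root → [12, 17, 13, 15, 9, -3, 6]
  12 vs larger child 17 at index 1, swap → [17, 12, 13, 15, 9, -3, 6]
  12 vs larger child 15 at index 3, swap → [17, 15, 13, 12, 9, -3, 6]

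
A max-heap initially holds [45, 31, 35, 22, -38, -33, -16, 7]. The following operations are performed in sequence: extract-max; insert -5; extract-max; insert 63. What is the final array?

extract-max → returns 45:
  remove root 45; move last element 7 to root → [7, 31, 35, 22, -38, -33, -16]
  7 vs larger child 35 at index 2, swap → [35, 31, 7, 22, -38, -33, -16]
insert -5:
  append -5 at index 7 → [35, 31, 7, 22, -38, -33, -16, -5] (no swap needed)
extract-max → returns 35:
  remove root 35; move last element -5 to root → [-5, 31, 7, 22, -38, -33, -16]
  -5 vs larger child 31 at index 1, swap → [31, -5, 7, 22, -38, -33, -16]
  -5 vs larger child 22 at index 3, swap → [31, 22, 7, -5, -38, -33, -16]
insert 63:
  append 63 at index 7 → [31, 22, 7, -5, -38, -33, -16, 63]
  63 > parent -5 at index 3, swap → [31, 22, 7, 63, -38, -33, -16, -5]
  63 > parent 22 at index 1, swap → [31, 63, 7, 22, -38, -33, -16, -5]
  63 > parent 31 at index 0, swap → [63, 31, 7, 22, -38, -33, -16, -5]

[63, 31, 7, 22, -38, -33, -16, -5]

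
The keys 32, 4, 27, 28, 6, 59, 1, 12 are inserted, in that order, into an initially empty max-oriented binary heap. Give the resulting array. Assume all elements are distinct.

[59, 28, 32, 12, 6, 27, 1, 4]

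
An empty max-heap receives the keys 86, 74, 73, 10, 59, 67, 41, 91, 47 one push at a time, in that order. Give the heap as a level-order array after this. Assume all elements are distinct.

[91, 86, 73, 74, 59, 67, 41, 10, 47]

Insert 86:
  append 86 at index 0 → [86] (no swap needed)
Insert 74:
  append 74 at index 1 → [86, 74] (no swap needed)
Insert 73:
  append 73 at index 2 → [86, 74, 73] (no swap needed)
Insert 10:
  append 10 at index 3 → [86, 74, 73, 10] (no swap needed)
Insert 59:
  append 59 at index 4 → [86, 74, 73, 10, 59] (no swap needed)
Insert 67:
  append 67 at index 5 → [86, 74, 73, 10, 59, 67] (no swap needed)
Insert 41:
  append 41 at index 6 → [86, 74, 73, 10, 59, 67, 41] (no swap needed)
Insert 91:
  append 91 at index 7 → [86, 74, 73, 10, 59, 67, 41, 91]
  91 > parent 10 at index 3, swap → [86, 74, 73, 91, 59, 67, 41, 10]
  91 > parent 74 at index 1, swap → [86, 91, 73, 74, 59, 67, 41, 10]
  91 > parent 86 at index 0, swap → [91, 86, 73, 74, 59, 67, 41, 10]
Insert 47:
  append 47 at index 8 → [91, 86, 73, 74, 59, 67, 41, 10, 47] (no swap needed)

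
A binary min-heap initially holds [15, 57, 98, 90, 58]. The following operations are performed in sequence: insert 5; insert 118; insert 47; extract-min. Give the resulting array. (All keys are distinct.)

[15, 47, 90, 57, 58, 98, 118]

insert 5:
  append 5 at index 5 → [15, 57, 98, 90, 58, 5]
  5 < parent 98 at index 2, swap → [15, 57, 5, 90, 58, 98]
  5 < parent 15 at index 0, swap → [5, 57, 15, 90, 58, 98]
insert 118:
  append 118 at index 6 → [5, 57, 15, 90, 58, 98, 118] (no swap needed)
insert 47:
  append 47 at index 7 → [5, 57, 15, 90, 58, 98, 118, 47]
  47 < parent 90 at index 3, swap → [5, 57, 15, 47, 58, 98, 118, 90]
  47 < parent 57 at index 1, swap → [5, 47, 15, 57, 58, 98, 118, 90]
extract-min → returns 5:
  remove root 5; move last element 90 to root → [90, 47, 15, 57, 58, 98, 118]
  90 vs smaller child 15 at index 2, swap → [15, 47, 90, 57, 58, 98, 118]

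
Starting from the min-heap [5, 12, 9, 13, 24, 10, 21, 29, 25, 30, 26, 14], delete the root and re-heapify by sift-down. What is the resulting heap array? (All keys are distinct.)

[9, 12, 10, 13, 24, 14, 21, 29, 25, 30, 26]

remove root 5; move last element 14 to root → [14, 12, 9, 13, 24, 10, 21, 29, 25, 30, 26]
14 vs smaller child 9 at index 2, swap → [9, 12, 14, 13, 24, 10, 21, 29, 25, 30, 26]
14 vs smaller child 10 at index 5, swap → [9, 12, 10, 13, 24, 14, 21, 29, 25, 30, 26]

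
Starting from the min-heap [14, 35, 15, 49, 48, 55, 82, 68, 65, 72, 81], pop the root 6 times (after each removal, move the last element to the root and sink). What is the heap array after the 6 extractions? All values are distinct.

[65, 68, 81, 82, 72]

extract-min #1 returns 14:
  remove root 14; move last element 81 to root → [81, 35, 15, 49, 48, 55, 82, 68, 65, 72]
  81 vs smaller child 15 at index 2, swap → [15, 35, 81, 49, 48, 55, 82, 68, 65, 72]
  81 vs smaller child 55 at index 5, swap → [15, 35, 55, 49, 48, 81, 82, 68, 65, 72]
extract-min #2 returns 15:
  remove root 15; move last element 72 to root → [72, 35, 55, 49, 48, 81, 82, 68, 65]
  72 vs smaller child 35 at index 1, swap → [35, 72, 55, 49, 48, 81, 82, 68, 65]
  72 vs smaller child 48 at index 4, swap → [35, 48, 55, 49, 72, 81, 82, 68, 65]
extract-min #3 returns 35:
  remove root 35; move last element 65 to root → [65, 48, 55, 49, 72, 81, 82, 68]
  65 vs smaller child 48 at index 1, swap → [48, 65, 55, 49, 72, 81, 82, 68]
  65 vs smaller child 49 at index 3, swap → [48, 49, 55, 65, 72, 81, 82, 68]
extract-min #4 returns 48:
  remove root 48; move last element 68 to root → [68, 49, 55, 65, 72, 81, 82]
  68 vs smaller child 49 at index 1, swap → [49, 68, 55, 65, 72, 81, 82]
  68 vs smaller child 65 at index 3, swap → [49, 65, 55, 68, 72, 81, 82]
extract-min #5 returns 49:
  remove root 49; move last element 82 to root → [82, 65, 55, 68, 72, 81]
  82 vs smaller child 55 at index 2, swap → [55, 65, 82, 68, 72, 81]
  82 vs only child 81 at index 5, swap → [55, 65, 81, 68, 72, 82]
extract-min #6 returns 55:
  remove root 55; move last element 82 to root → [82, 65, 81, 68, 72]
  82 vs smaller child 65 at index 1, swap → [65, 82, 81, 68, 72]
  82 vs smaller child 68 at index 3, swap → [65, 68, 81, 82, 72]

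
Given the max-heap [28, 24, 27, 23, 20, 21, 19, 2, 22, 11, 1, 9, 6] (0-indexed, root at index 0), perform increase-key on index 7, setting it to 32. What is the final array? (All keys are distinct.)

[32, 28, 27, 24, 20, 21, 19, 23, 22, 11, 1, 9, 6]

set index 7 from 2 to 32 → [28, 24, 27, 23, 20, 21, 19, 32, 22, 11, 1, 9, 6]
32 > parent 23 at index 3, swap → [28, 24, 27, 32, 20, 21, 19, 23, 22, 11, 1, 9, 6]
32 > parent 24 at index 1, swap → [28, 32, 27, 24, 20, 21, 19, 23, 22, 11, 1, 9, 6]
32 > parent 28 at index 0, swap → [32, 28, 27, 24, 20, 21, 19, 23, 22, 11, 1, 9, 6]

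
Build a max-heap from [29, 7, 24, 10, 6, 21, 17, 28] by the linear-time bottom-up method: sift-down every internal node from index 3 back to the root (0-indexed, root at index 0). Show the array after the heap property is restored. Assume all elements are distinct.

[29, 28, 24, 10, 6, 21, 17, 7]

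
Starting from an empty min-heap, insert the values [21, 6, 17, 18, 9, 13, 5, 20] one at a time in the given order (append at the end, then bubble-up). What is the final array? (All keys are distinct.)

[5, 9, 6, 20, 18, 17, 13, 21]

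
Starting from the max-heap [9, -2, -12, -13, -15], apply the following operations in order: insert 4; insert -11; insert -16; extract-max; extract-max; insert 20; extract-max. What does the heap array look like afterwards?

insert 4:
  append 4 at index 5 → [9, -2, -12, -13, -15, 4]
  4 > parent -12 at index 2, swap → [9, -2, 4, -13, -15, -12]
insert -11:
  append -11 at index 6 → [9, -2, 4, -13, -15, -12, -11] (no swap needed)
insert -16:
  append -16 at index 7 → [9, -2, 4, -13, -15, -12, -11, -16] (no swap needed)
extract-max → returns 9:
  remove root 9; move last element -16 to root → [-16, -2, 4, -13, -15, -12, -11]
  -16 vs larger child 4 at index 2, swap → [4, -2, -16, -13, -15, -12, -11]
  -16 vs larger child -11 at index 6, swap → [4, -2, -11, -13, -15, -12, -16]
extract-max → returns 4:
  remove root 4; move last element -16 to root → [-16, -2, -11, -13, -15, -12]
  -16 vs larger child -2 at index 1, swap → [-2, -16, -11, -13, -15, -12]
  -16 vs larger child -13 at index 3, swap → [-2, -13, -11, -16, -15, -12]
insert 20:
  append 20 at index 6 → [-2, -13, -11, -16, -15, -12, 20]
  20 > parent -11 at index 2, swap → [-2, -13, 20, -16, -15, -12, -11]
  20 > parent -2 at index 0, swap → [20, -13, -2, -16, -15, -12, -11]
extract-max → returns 20:
  remove root 20; move last element -11 to root → [-11, -13, -2, -16, -15, -12]
  -11 vs larger child -2 at index 2, swap → [-2, -13, -11, -16, -15, -12]

[-2, -13, -11, -16, -15, -12]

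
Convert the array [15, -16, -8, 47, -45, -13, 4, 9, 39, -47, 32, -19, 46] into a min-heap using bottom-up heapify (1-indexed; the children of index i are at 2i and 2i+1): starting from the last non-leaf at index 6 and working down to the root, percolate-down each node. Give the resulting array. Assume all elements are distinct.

sift down from index 6:
  -13 vs smaller child -19 at index 12, swap → [15, -16, -8, 47, -45, -19, 4, 9, 39, -47, 32, -13, 46]
sift down from index 5:
  -45 vs smaller child -47 at index 10, swap → [15, -16, -8, 47, -47, -19, 4, 9, 39, -45, 32, -13, 46]
sift down from index 4:
  47 vs smaller child 9 at index 8, swap → [15, -16, -8, 9, -47, -19, 4, 47, 39, -45, 32, -13, 46]
sift down from index 3:
  -8 vs smaller child -19 at index 6, swap → [15, -16, -19, 9, -47, -8, 4, 47, 39, -45, 32, -13, 46]
  -8 vs smaller child -13 at index 12, swap → [15, -16, -19, 9, -47, -13, 4, 47, 39, -45, 32, -8, 46]
sift down from index 2:
  -16 vs smaller child -47 at index 5, swap → [15, -47, -19, 9, -16, -13, 4, 47, 39, -45, 32, -8, 46]
  -16 vs smaller child -45 at index 10, swap → [15, -47, -19, 9, -45, -13, 4, 47, 39, -16, 32, -8, 46]
sift down from index 1:
  15 vs smaller child -47 at index 2, swap → [-47, 15, -19, 9, -45, -13, 4, 47, 39, -16, 32, -8, 46]
  15 vs smaller child -45 at index 5, swap → [-47, -45, -19, 9, 15, -13, 4, 47, 39, -16, 32, -8, 46]
  15 vs smaller child -16 at index 10, swap → [-47, -45, -19, 9, -16, -13, 4, 47, 39, 15, 32, -8, 46]

[-47, -45, -19, 9, -16, -13, 4, 47, 39, 15, 32, -8, 46]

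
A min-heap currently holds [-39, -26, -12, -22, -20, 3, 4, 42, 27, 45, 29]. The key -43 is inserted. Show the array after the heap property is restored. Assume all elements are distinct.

append -43 at index 11 → [-39, -26, -12, -22, -20, 3, 4, 42, 27, 45, 29, -43]
-43 < parent 3 at index 5, swap → [-39, -26, -12, -22, -20, -43, 4, 42, 27, 45, 29, 3]
-43 < parent -12 at index 2, swap → [-39, -26, -43, -22, -20, -12, 4, 42, 27, 45, 29, 3]
-43 < parent -39 at index 0, swap → [-43, -26, -39, -22, -20, -12, 4, 42, 27, 45, 29, 3]

[-43, -26, -39, -22, -20, -12, 4, 42, 27, 45, 29, 3]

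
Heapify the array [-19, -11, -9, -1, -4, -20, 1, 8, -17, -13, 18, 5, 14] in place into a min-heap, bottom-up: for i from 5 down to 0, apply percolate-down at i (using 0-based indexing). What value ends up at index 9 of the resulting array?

sift down from index 5: already satisfies heap property
sift down from index 4:
  -4 vs smaller child -13 at index 9, swap → [-19, -11, -9, -1, -13, -20, 1, 8, -17, -4, 18, 5, 14]
sift down from index 3:
  -1 vs smaller child -17 at index 8, swap → [-19, -11, -9, -17, -13, -20, 1, 8, -1, -4, 18, 5, 14]
sift down from index 2:
  -9 vs smaller child -20 at index 5, swap → [-19, -11, -20, -17, -13, -9, 1, 8, -1, -4, 18, 5, 14]
sift down from index 1:
  -11 vs smaller child -17 at index 3, swap → [-19, -17, -20, -11, -13, -9, 1, 8, -1, -4, 18, 5, 14]
sift down from index 0:
  -19 vs smaller child -20 at index 2, swap → [-20, -17, -19, -11, -13, -9, 1, 8, -1, -4, 18, 5, 14]
resulting array: [-20, -17, -19, -11, -13, -9, 1, 8, -1, -4, 18, 5, 14]

-4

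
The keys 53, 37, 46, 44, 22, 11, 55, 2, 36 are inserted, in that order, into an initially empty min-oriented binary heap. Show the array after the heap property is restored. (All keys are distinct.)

[2, 11, 22, 36, 44, 46, 55, 53, 37]

Insert 53:
  append 53 at index 0 → [53] (no swap needed)
Insert 37:
  append 37 at index 1 → [53, 37]
  37 < parent 53 at index 0, swap → [37, 53]
Insert 46:
  append 46 at index 2 → [37, 53, 46] (no swap needed)
Insert 44:
  append 44 at index 3 → [37, 53, 46, 44]
  44 < parent 53 at index 1, swap → [37, 44, 46, 53]
Insert 22:
  append 22 at index 4 → [37, 44, 46, 53, 22]
  22 < parent 44 at index 1, swap → [37, 22, 46, 53, 44]
  22 < parent 37 at index 0, swap → [22, 37, 46, 53, 44]
Insert 11:
  append 11 at index 5 → [22, 37, 46, 53, 44, 11]
  11 < parent 46 at index 2, swap → [22, 37, 11, 53, 44, 46]
  11 < parent 22 at index 0, swap → [11, 37, 22, 53, 44, 46]
Insert 55:
  append 55 at index 6 → [11, 37, 22, 53, 44, 46, 55] (no swap needed)
Insert 2:
  append 2 at index 7 → [11, 37, 22, 53, 44, 46, 55, 2]
  2 < parent 53 at index 3, swap → [11, 37, 22, 2, 44, 46, 55, 53]
  2 < parent 37 at index 1, swap → [11, 2, 22, 37, 44, 46, 55, 53]
  2 < parent 11 at index 0, swap → [2, 11, 22, 37, 44, 46, 55, 53]
Insert 36:
  append 36 at index 8 → [2, 11, 22, 37, 44, 46, 55, 53, 36]
  36 < parent 37 at index 3, swap → [2, 11, 22, 36, 44, 46, 55, 53, 37]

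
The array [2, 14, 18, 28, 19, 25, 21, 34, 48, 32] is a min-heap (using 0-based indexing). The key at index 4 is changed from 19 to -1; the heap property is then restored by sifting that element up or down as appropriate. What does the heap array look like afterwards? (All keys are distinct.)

set index 4 from 19 to -1 → [2, 14, 18, 28, -1, 25, 21, 34, 48, 32]
-1 < parent 14 at index 1, swap → [2, -1, 18, 28, 14, 25, 21, 34, 48, 32]
-1 < parent 2 at index 0, swap → [-1, 2, 18, 28, 14, 25, 21, 34, 48, 32]

[-1, 2, 18, 28, 14, 25, 21, 34, 48, 32]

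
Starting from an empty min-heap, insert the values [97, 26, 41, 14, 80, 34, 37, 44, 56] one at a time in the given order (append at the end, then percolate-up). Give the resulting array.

[14, 26, 34, 44, 80, 41, 37, 97, 56]

Insert 97:
  append 97 at index 0 → [97] (no swap needed)
Insert 26:
  append 26 at index 1 → [97, 26]
  26 < parent 97 at index 0, swap → [26, 97]
Insert 41:
  append 41 at index 2 → [26, 97, 41] (no swap needed)
Insert 14:
  append 14 at index 3 → [26, 97, 41, 14]
  14 < parent 97 at index 1, swap → [26, 14, 41, 97]
  14 < parent 26 at index 0, swap → [14, 26, 41, 97]
Insert 80:
  append 80 at index 4 → [14, 26, 41, 97, 80] (no swap needed)
Insert 34:
  append 34 at index 5 → [14, 26, 41, 97, 80, 34]
  34 < parent 41 at index 2, swap → [14, 26, 34, 97, 80, 41]
Insert 37:
  append 37 at index 6 → [14, 26, 34, 97, 80, 41, 37] (no swap needed)
Insert 44:
  append 44 at index 7 → [14, 26, 34, 97, 80, 41, 37, 44]
  44 < parent 97 at index 3, swap → [14, 26, 34, 44, 80, 41, 37, 97]
Insert 56:
  append 56 at index 8 → [14, 26, 34, 44, 80, 41, 37, 97, 56] (no swap needed)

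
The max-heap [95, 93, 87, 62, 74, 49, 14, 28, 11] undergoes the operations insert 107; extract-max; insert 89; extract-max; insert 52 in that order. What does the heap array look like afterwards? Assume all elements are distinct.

insert 107:
  append 107 at index 9 → [95, 93, 87, 62, 74, 49, 14, 28, 11, 107]
  107 > parent 74 at index 4, swap → [95, 93, 87, 62, 107, 49, 14, 28, 11, 74]
  107 > parent 93 at index 1, swap → [95, 107, 87, 62, 93, 49, 14, 28, 11, 74]
  107 > parent 95 at index 0, swap → [107, 95, 87, 62, 93, 49, 14, 28, 11, 74]
extract-max → returns 107:
  remove root 107; move last element 74 to root → [74, 95, 87, 62, 93, 49, 14, 28, 11]
  74 vs larger child 95 at index 1, swap → [95, 74, 87, 62, 93, 49, 14, 28, 11]
  74 vs larger child 93 at index 4, swap → [95, 93, 87, 62, 74, 49, 14, 28, 11]
insert 89:
  append 89 at index 9 → [95, 93, 87, 62, 74, 49, 14, 28, 11, 89]
  89 > parent 74 at index 4, swap → [95, 93, 87, 62, 89, 49, 14, 28, 11, 74]
extract-max → returns 95:
  remove root 95; move last element 74 to root → [74, 93, 87, 62, 89, 49, 14, 28, 11]
  74 vs larger child 93 at index 1, swap → [93, 74, 87, 62, 89, 49, 14, 28, 11]
  74 vs larger child 89 at index 4, swap → [93, 89, 87, 62, 74, 49, 14, 28, 11]
insert 52:
  append 52 at index 9 → [93, 89, 87, 62, 74, 49, 14, 28, 11, 52] (no swap needed)

[93, 89, 87, 62, 74, 49, 14, 28, 11, 52]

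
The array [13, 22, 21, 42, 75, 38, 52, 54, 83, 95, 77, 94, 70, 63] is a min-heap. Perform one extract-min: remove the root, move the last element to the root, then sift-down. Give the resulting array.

[21, 22, 38, 42, 75, 63, 52, 54, 83, 95, 77, 94, 70]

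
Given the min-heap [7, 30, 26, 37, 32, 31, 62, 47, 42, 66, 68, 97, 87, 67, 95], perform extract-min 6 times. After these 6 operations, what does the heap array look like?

extract-min #1 returns 7:
  remove root 7; move last element 95 to root → [95, 30, 26, 37, 32, 31, 62, 47, 42, 66, 68, 97, 87, 67]
  95 vs smaller child 26 at index 2, swap → [26, 30, 95, 37, 32, 31, 62, 47, 42, 66, 68, 97, 87, 67]
  95 vs smaller child 31 at index 5, swap → [26, 30, 31, 37, 32, 95, 62, 47, 42, 66, 68, 97, 87, 67]
  95 vs smaller child 87 at index 12, swap → [26, 30, 31, 37, 32, 87, 62, 47, 42, 66, 68, 97, 95, 67]
extract-min #2 returns 26:
  remove root 26; move last element 67 to root → [67, 30, 31, 37, 32, 87, 62, 47, 42, 66, 68, 97, 95]
  67 vs smaller child 30 at index 1, swap → [30, 67, 31, 37, 32, 87, 62, 47, 42, 66, 68, 97, 95]
  67 vs smaller child 32 at index 4, swap → [30, 32, 31, 37, 67, 87, 62, 47, 42, 66, 68, 97, 95]
  67 vs smaller child 66 at index 9, swap → [30, 32, 31, 37, 66, 87, 62, 47, 42, 67, 68, 97, 95]
extract-min #3 returns 30:
  remove root 30; move last element 95 to root → [95, 32, 31, 37, 66, 87, 62, 47, 42, 67, 68, 97]
  95 vs smaller child 31 at index 2, swap → [31, 32, 95, 37, 66, 87, 62, 47, 42, 67, 68, 97]
  95 vs smaller child 62 at index 6, swap → [31, 32, 62, 37, 66, 87, 95, 47, 42, 67, 68, 97]
extract-min #4 returns 31:
  remove root 31; move last element 97 to root → [97, 32, 62, 37, 66, 87, 95, 47, 42, 67, 68]
  97 vs smaller child 32 at index 1, swap → [32, 97, 62, 37, 66, 87, 95, 47, 42, 67, 68]
  97 vs smaller child 37 at index 3, swap → [32, 37, 62, 97, 66, 87, 95, 47, 42, 67, 68]
  97 vs smaller child 42 at index 8, swap → [32, 37, 62, 42, 66, 87, 95, 47, 97, 67, 68]
extract-min #5 returns 32:
  remove root 32; move last element 68 to root → [68, 37, 62, 42, 66, 87, 95, 47, 97, 67]
  68 vs smaller child 37 at index 1, swap → [37, 68, 62, 42, 66, 87, 95, 47, 97, 67]
  68 vs smaller child 42 at index 3, swap → [37, 42, 62, 68, 66, 87, 95, 47, 97, 67]
  68 vs smaller child 47 at index 7, swap → [37, 42, 62, 47, 66, 87, 95, 68, 97, 67]
extract-min #6 returns 37:
  remove root 37; move last element 67 to root → [67, 42, 62, 47, 66, 87, 95, 68, 97]
  67 vs smaller child 42 at index 1, swap → [42, 67, 62, 47, 66, 87, 95, 68, 97]
  67 vs smaller child 47 at index 3, swap → [42, 47, 62, 67, 66, 87, 95, 68, 97]

[42, 47, 62, 67, 66, 87, 95, 68, 97]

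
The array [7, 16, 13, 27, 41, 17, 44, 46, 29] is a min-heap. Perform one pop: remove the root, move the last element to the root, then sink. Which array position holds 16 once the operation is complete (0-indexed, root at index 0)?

1

remove root 7; move last element 29 to root → [29, 16, 13, 27, 41, 17, 44, 46]
29 vs smaller child 13 at index 2, swap → [13, 16, 29, 27, 41, 17, 44, 46]
29 vs smaller child 17 at index 5, swap → [13, 16, 17, 27, 41, 29, 44, 46]
resulting array: [13, 16, 17, 27, 41, 29, 44, 46]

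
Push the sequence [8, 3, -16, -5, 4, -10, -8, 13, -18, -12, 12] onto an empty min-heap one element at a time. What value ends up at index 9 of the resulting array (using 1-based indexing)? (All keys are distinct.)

8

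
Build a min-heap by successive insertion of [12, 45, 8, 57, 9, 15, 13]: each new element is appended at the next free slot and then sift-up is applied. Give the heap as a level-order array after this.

Insert 12:
  append 12 at index 0 → [12] (no swap needed)
Insert 45:
  append 45 at index 1 → [12, 45] (no swap needed)
Insert 8:
  append 8 at index 2 → [12, 45, 8]
  8 < parent 12 at index 0, swap → [8, 45, 12]
Insert 57:
  append 57 at index 3 → [8, 45, 12, 57] (no swap needed)
Insert 9:
  append 9 at index 4 → [8, 45, 12, 57, 9]
  9 < parent 45 at index 1, swap → [8, 9, 12, 57, 45]
Insert 15:
  append 15 at index 5 → [8, 9, 12, 57, 45, 15] (no swap needed)
Insert 13:
  append 13 at index 6 → [8, 9, 12, 57, 45, 15, 13] (no swap needed)

[8, 9, 12, 57, 45, 15, 13]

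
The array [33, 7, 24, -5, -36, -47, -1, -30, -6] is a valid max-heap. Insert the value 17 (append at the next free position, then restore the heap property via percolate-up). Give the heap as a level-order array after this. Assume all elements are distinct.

append 17 at index 9 → [33, 7, 24, -5, -36, -47, -1, -30, -6, 17]
17 > parent -36 at index 4, swap → [33, 7, 24, -5, 17, -47, -1, -30, -6, -36]
17 > parent 7 at index 1, swap → [33, 17, 24, -5, 7, -47, -1, -30, -6, -36]

[33, 17, 24, -5, 7, -47, -1, -30, -6, -36]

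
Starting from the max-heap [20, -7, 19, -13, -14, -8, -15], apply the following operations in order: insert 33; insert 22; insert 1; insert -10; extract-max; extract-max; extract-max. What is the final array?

[19, 1, -8, -7, -14, -10, -15, -13]

insert 33:
  append 33 at index 7 → [20, -7, 19, -13, -14, -8, -15, 33]
  33 > parent -13 at index 3, swap → [20, -7, 19, 33, -14, -8, -15, -13]
  33 > parent -7 at index 1, swap → [20, 33, 19, -7, -14, -8, -15, -13]
  33 > parent 20 at index 0, swap → [33, 20, 19, -7, -14, -8, -15, -13]
insert 22:
  append 22 at index 8 → [33, 20, 19, -7, -14, -8, -15, -13, 22]
  22 > parent -7 at index 3, swap → [33, 20, 19, 22, -14, -8, -15, -13, -7]
  22 > parent 20 at index 1, swap → [33, 22, 19, 20, -14, -8, -15, -13, -7]
insert 1:
  append 1 at index 9 → [33, 22, 19, 20, -14, -8, -15, -13, -7, 1]
  1 > parent -14 at index 4, swap → [33, 22, 19, 20, 1, -8, -15, -13, -7, -14]
insert -10:
  append -10 at index 10 → [33, 22, 19, 20, 1, -8, -15, -13, -7, -14, -10] (no swap needed)
extract-max → returns 33:
  remove root 33; move last element -10 to root → [-10, 22, 19, 20, 1, -8, -15, -13, -7, -14]
  -10 vs larger child 22 at index 1, swap → [22, -10, 19, 20, 1, -8, -15, -13, -7, -14]
  -10 vs larger child 20 at index 3, swap → [22, 20, 19, -10, 1, -8, -15, -13, -7, -14]
  -10 vs larger child -7 at index 8, swap → [22, 20, 19, -7, 1, -8, -15, -13, -10, -14]
extract-max → returns 22:
  remove root 22; move last element -14 to root → [-14, 20, 19, -7, 1, -8, -15, -13, -10]
  -14 vs larger child 20 at index 1, swap → [20, -14, 19, -7, 1, -8, -15, -13, -10]
  -14 vs larger child 1 at index 4, swap → [20, 1, 19, -7, -14, -8, -15, -13, -10]
extract-max → returns 20:
  remove root 20; move last element -10 to root → [-10, 1, 19, -7, -14, -8, -15, -13]
  -10 vs larger child 19 at index 2, swap → [19, 1, -10, -7, -14, -8, -15, -13]
  -10 vs larger child -8 at index 5, swap → [19, 1, -8, -7, -14, -10, -15, -13]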